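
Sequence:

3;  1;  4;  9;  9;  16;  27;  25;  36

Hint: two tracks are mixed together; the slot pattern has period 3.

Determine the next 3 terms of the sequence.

81, 49, 64

Positions follow the repeating pattern ABB; grouping by letter gives 2 tracks.
Subsequence A: 3, 9, 27 (powers 3^1, 3^2, 3^3, …).
Subsequence B: 1, 4, 9, 16, 25, 36 (perfect squares starting at 1²).
The 10th slot belongs to subsequence A; its 4th term is 81.
Position 11 → subsequence B, term 7 = 49.
Position 12 falls in subsequence B as its term 8, giving 64.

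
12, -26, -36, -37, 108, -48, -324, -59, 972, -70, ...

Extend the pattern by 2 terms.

-2916, -81

Odd-indexed and even-indexed terms follow separate rules.
Track A: 12, -36, 108, -324, 972. Geometric with ratio -3.
Track B: -26, -37, -48, -59, -70. Subtracting 11 each time.
Position 11 falls in track A as its term 6, giving -2916.
Position 12 → track B, term 6 = -81.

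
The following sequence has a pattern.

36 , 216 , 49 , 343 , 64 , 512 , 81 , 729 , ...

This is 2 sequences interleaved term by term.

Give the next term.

100

The terms cycle through 2 interleaved subsequences.
Stream A = 36, 49, 64, 81: perfect squares starting at 6².
Stream B = 216, 343, 512, 729: perfect cubes starting at 6³.
The 9th slot belongs to stream A; its 5th term is 100.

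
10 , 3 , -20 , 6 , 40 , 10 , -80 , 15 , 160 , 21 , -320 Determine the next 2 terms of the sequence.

28, 640

Split by position mod 2 into 2 tracks.
Track A: 10, -20, 40, -80, 160, -320 — geometric, ×-2 each step.
Track B: 3, 6, 10, 15, 21 — the triangular numbers T_2, T_3, ….
Position 12 → track B, term 6 = 28.
Position 13 → track A, term 7 = 640.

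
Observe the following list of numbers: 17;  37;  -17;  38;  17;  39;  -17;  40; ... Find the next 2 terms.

17, 41

Split by position mod 2 into 2 tracks.
Track A: 17, -17, 17, -17 (the oscillation 17·(−1)^(n+1)).
Track B: 37, 38, 39, 40 (linear: a_n = 36 + n).
The 9th slot belongs to track A; its 5th term is 17.
Term 10 comes from track B (its 5th entry): 41.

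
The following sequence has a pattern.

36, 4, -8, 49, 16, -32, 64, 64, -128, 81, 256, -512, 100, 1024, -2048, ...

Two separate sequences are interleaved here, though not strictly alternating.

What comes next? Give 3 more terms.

The slot pattern repeats as ABB (period 3), so there are 2 interleaved tracks.
Stream A: 36, 49, 64, 81, 100 (the squares 6², 7², 8², …).
Stream B: 4, -8, 16, -32, 64, -128, 256, -512, 1024, -2048 (geometric with ratio -2).
Position 16 → stream A, term 6 = 121.
Position 17 falls in stream B as its term 11, giving 4096.
Term 18 comes from stream B (its 12th entry): -8192.

121, 4096, -8192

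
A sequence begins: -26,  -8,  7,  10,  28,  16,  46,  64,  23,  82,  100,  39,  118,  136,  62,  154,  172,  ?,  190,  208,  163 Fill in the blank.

101

The slot pattern repeats as AAB (period 3), so there are 2 interleaved tracks.
Stream A: -26, -8, 10, 28, 46, 64, 82, 100, 118, 136, 154, 172, 190, 208 (arithmetic, step +18).
Stream B: 7, 16, 23, 39, 62, ?, 163 (Fibonacci-style (each term is the sum of the two before it)).
Stream B's pattern makes the blank 101.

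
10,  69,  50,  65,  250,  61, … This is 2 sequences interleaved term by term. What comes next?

1250

Odd-indexed and even-indexed terms follow separate rules.
Track A: 10, 50, 250. Geometric with ratio 5.
Track B: 69, 65, 61. Subtracting 4 each time.
Term 7 comes from track A (its 4th entry): 1250.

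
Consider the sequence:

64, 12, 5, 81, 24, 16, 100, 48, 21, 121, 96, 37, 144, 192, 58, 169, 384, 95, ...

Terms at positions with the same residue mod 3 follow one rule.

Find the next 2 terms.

Read the sequence 3 terms at a time; column i is its own pattern.
Stream A: 64, 81, 100, 121, 144, 169. Consecutive squares n² from n = 8.
Stream B: 12, 24, 48, 96, 192, 384. A geometric progression (common ratio 2).
Stream C: 5, 16, 21, 37, 58, 95. A Fibonacci-like recurrence a_n = a_{n-1} + a_{n-2}.
Position 19 → stream A, term 7 = 196.
Term 20 comes from stream B (its 7th entry): 768.

196, 768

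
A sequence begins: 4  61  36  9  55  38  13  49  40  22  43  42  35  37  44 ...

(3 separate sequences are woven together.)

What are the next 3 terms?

57, 31, 46

Read the sequence 3 terms at a time; column i is its own pattern.
Track A = 4, 9, 13, 22, 35: a Fibonacci-like recurrence a_n = a_{n-1} + a_{n-2}.
Track B = 61, 55, 49, 43, 37: arithmetic with common difference −6.
Track C = 36, 38, 40, 42, 44: arithmetic, step +2.
The 16th slot belongs to track A; its 6th term is 57.
Position 17 falls in track B as its term 6, giving 31.
Term 18 comes from track C (its 6th entry): 46.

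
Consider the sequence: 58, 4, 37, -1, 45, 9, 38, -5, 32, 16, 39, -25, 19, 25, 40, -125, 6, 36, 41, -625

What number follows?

Split by position mod 4: positions 1, 5, 9, … form one track, and each other residue class forms its own.
Track A: 58, 45, 32, 19, 6 — subtracting 13 each time.
Track B: 4, 9, 16, 25, 36 — consecutive squares n² from n = 2.
Track C: 37, 38, 39, 40, 41 — arithmetic with common difference +1.
Track D: -1, -5, -25, -125, -625 — a geometric progression (common ratio 5).
Position 21 → track A, term 6 = -7.

-7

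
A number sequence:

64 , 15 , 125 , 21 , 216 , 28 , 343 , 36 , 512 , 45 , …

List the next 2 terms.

729, 55

Taking every 2nd term gives 2 separate tracks.
Track A: 64, 125, 216, 343, 512. Perfect cubes starting at 4³.
Track B: 15, 21, 28, 36, 45. Triangular numbers n(n+1)/2 for n = 5, 6, ….
Term 11 comes from track A (its 6th entry): 729.
The 12th slot belongs to track B; its 6th term is 55.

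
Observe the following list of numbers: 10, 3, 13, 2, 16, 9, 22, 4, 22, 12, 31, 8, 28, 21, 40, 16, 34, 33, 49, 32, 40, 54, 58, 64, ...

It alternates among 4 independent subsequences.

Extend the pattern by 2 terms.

46, 87

Read the sequence 4 terms at a time; column i is its own pattern.
Subsequence A: 10, 16, 22, 28, 34, 40 (arithmetic, step +6).
Subsequence B: 3, 9, 12, 21, 33, 54 (each term equals the sum of the previous two).
Subsequence C: 13, 22, 31, 40, 49, 58 (arithmetic with common difference +9).
Subsequence D: 2, 4, 8, 16, 32, 64 (successive powers of 2).
Position 25 falls in subsequence A as its term 7, giving 46.
Position 26 falls in subsequence B as its term 7, giving 87.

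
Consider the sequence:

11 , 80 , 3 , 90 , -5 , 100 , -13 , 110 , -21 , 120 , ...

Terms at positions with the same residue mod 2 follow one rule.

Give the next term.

Positions 1, 3, 5, … form one subsequence and positions 2, 4, 6, … form another.
Track A: 11, 3, -5, -13, -21 (linear: a_n = 19 − 8·n).
Track B: 80, 90, 100, 110, 120 (arithmetic, step +10).
Term 11 comes from track A (its 6th entry): -29.

-29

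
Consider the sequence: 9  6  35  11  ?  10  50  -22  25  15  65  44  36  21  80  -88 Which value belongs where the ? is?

16

The terms cycle through 4 interleaved subsequences.
Track A: 9, ?, 25, 36 — the squares 3², 4², 5², ….
Track B: 6, 10, 15, 21 — the triangular numbers T_3, T_4, ….
Track C: 35, 50, 65, 80 — arithmetic with common difference +15.
Track D: 11, -22, 44, -88 — a geometric progression (common ratio -2).
Filling track A at index 2 by its rule yields 16.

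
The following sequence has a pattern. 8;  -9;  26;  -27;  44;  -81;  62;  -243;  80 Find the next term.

-729

Split by position mod 2 into 2 tracks.
Subsequence A: 8, 26, 44, 62, 80 (adding 18 each time).
Subsequence B: -9, -27, -81, -243 (geometric with ratio 3).
Position 10 → subsequence B, term 5 = -729.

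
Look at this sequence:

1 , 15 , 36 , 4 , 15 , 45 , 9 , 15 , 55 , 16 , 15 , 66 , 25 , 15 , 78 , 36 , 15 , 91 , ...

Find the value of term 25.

81

Taking every 3rd term gives 3 separate tracks.
Track A: 1, 4, 9, 16, 25, 36 (the squares 1², 2², 3², …).
Track B: 15, 15, 15, 15, 15, 15 (the constant sequence 15).
Track C: 36, 45, 55, 66, 78, 91 (triangular numbers n(n+1)/2 for n = 8, 9, …).
Term 25 comes from track A (its 9th entry): 81.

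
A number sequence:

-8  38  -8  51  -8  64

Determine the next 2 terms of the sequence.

The terms cycle through 2 interleaved subsequences.
Subsequence A: -8, -8, -8. Constant -8.
Subsequence B: 38, 51, 64. Arithmetic, step +13.
Position 7 falls in subsequence A as its term 4, giving -8.
Term 8 comes from subsequence B (its 4th entry): 77.

-8, 77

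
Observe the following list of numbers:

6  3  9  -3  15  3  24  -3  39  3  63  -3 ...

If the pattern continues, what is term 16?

Taking every 2nd term gives 2 separate tracks.
Track A = 6, 9, 15, 24, 39, 63: a Fibonacci-like recurrence a_n = a_{n-1} + a_{n-2}.
Track B = 3, -3, 3, -3, 3, -3: alternating ±3.
Term 16 comes from track B (its 8th entry): -3.

-3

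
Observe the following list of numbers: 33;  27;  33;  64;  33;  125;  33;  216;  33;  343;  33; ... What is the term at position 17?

33

Split by position mod 2 into 2 tracks.
Subsequence A: 33, 33, 33, 33, 33, 33. Always 33.
Subsequence B: 27, 64, 125, 216, 343. The cubes 3³, 4³, 5³, ….
The 17th slot belongs to subsequence A; its 9th term is 33.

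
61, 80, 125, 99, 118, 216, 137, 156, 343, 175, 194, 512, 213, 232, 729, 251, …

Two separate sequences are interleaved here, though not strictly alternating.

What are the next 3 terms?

The slot pattern repeats as AAB (period 3), so there are 2 interleaved tracks.
Stream A: 61, 80, 99, 118, 137, 156, 175, 194, 213, 232, 251 (arithmetic, step +19).
Stream B: 125, 216, 343, 512, 729 (perfect cubes starting at 5³).
The 17th slot belongs to stream A; its 12th term is 270.
The 18th slot belongs to stream B; its 6th term is 1000.
Position 19 falls in stream A as its term 13, giving 289.

270, 1000, 289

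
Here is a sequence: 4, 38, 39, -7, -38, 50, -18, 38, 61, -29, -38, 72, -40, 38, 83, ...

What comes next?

-51

Split by position mod 3: positions 1, 4, 7, … form one track, and each other residue class forms its own.
Stream A = 4, -7, -18, -29, -40: subtracting 11 each time.
Stream B = 38, -38, 38, -38, 38: oscillating between 38 and -38.
Stream C = 39, 50, 61, 72, 83: adding 11 each time.
Position 16 → stream A, term 6 = -51.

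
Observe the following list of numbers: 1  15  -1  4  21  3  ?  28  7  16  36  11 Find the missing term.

9

Taking every 3rd term gives 3 separate tracks.
Stream A: 1, 4, ?, 16 — consecutive squares n² from n = 1.
Stream B: 15, 21, 28, 36 — triangular numbers starting at T_5.
Stream C: -1, 3, 7, 11 — linear: a_n = -5 + 4·n.
Filling stream A at index 3 by its rule yields 9.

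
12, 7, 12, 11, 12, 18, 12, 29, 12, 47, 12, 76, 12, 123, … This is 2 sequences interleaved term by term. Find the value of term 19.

12

Positions 1, 3, 5, … form one subsequence and positions 2, 4, 6, … form another.
Track A: 12, 12, 12, 12, 12, 12, 12 (always 12).
Track B: 7, 11, 18, 29, 47, 76, 123 (Fibonacci-style (each term is the sum of the two before it)).
The 19th slot belongs to track A; its 10th term is 12.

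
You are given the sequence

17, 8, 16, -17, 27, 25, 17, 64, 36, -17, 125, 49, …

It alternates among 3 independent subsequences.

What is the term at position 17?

Taking every 3rd term gives 3 separate tracks.
Track A: 17, -17, 17, -17. Oscillating between 17 and -17.
Track B: 8, 27, 64, 125. Perfect cubes starting at 2³.
Track C: 16, 25, 36, 49. The squares 4², 5², 6², ….
The 17th slot belongs to track B; its 6th term is 343.

343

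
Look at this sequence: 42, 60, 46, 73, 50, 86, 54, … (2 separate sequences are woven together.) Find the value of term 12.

125

Odd-indexed and even-indexed terms follow separate rules.
Stream A is 42, 46, 50, 54, which is linear: a_n = 38 + 4·n.
Stream B is 60, 73, 86, which is linear: a_n = 47 + 13·n.
Position 12 falls in stream B as its term 6, giving 125.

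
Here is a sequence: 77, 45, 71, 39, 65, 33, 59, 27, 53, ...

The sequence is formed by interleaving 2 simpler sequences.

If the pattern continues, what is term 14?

9

Positions 1, 3, 5, … form one subsequence and positions 2, 4, 6, … form another.
Track A is 77, 71, 65, 59, 53, which is subtracting 6 each time.
Track B is 45, 39, 33, 27, which is arithmetic, step −6.
Term 14 comes from track B (its 7th entry): 9.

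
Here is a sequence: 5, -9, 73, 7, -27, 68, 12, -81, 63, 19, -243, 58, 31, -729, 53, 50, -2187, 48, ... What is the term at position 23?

-19683

Taking every 3rd term gives 3 separate tracks.
Stream A: 5, 7, 12, 19, 31, 50 (Fibonacci-style (each term is the sum of the two before it)).
Stream B: -9, -27, -81, -243, -729, -2187 (geometric, ×3 each step).
Stream C: 73, 68, 63, 58, 53, 48 (arithmetic, step −5).
Position 23 falls in stream B as its term 8, giving -19683.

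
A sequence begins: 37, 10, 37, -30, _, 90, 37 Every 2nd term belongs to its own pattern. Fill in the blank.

37

The terms cycle through 2 interleaved subsequences.
Stream A is 37, 37, ?, 37, which is always 37.
Stream B is 10, -30, 90, which is a geometric progression (common ratio -3).
Filling stream A at index 3 by its rule yields 37.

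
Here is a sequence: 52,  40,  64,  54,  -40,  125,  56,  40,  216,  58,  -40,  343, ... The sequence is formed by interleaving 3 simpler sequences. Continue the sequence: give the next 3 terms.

Split by position mod 3 into 3 tracks.
Track A: 52, 54, 56, 58 — arithmetic, step +2.
Track B: 40, -40, 40, -40 — alternating ±40.
Track C: 64, 125, 216, 343 — perfect cubes starting at 4³.
Position 13 falls in track A as its term 5, giving 60.
Term 14 comes from track B (its 5th entry): 40.
The 15th slot belongs to track C; its 5th term is 512.

60, 40, 512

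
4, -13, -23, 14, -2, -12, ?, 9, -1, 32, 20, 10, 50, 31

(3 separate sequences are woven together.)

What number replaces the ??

18

The terms cycle through 3 interleaved subsequences.
Subsequence A: 4, 14, ?, 32, 50 (each term equals the sum of the previous two).
Subsequence B: -13, -2, 9, 20, 31 (arithmetic, step +11).
Subsequence C: -23, -12, -1, 10 (adding 11 each time).
So the missing entry in subsequence A is 18.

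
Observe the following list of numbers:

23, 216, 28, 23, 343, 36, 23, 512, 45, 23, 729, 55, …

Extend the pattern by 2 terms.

23, 1000

The terms cycle through 3 interleaved subsequences.
Track A: 23, 23, 23, 23 — always 23.
Track B: 216, 343, 512, 729 — perfect cubes starting at 6³.
Track C: 28, 36, 45, 55 — the triangular numbers T_7, T_8, ….
Position 13 → track A, term 5 = 23.
The 14th slot belongs to track B; its 5th term is 1000.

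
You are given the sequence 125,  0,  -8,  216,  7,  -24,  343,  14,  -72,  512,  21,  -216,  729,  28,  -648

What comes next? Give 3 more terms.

1000, 35, -1944

Split by position mod 3: positions 1, 4, 7, … form one track, and each other residue class forms its own.
Track A is 125, 216, 343, 512, 729, which is the cubes 5³, 6³, 7³, ….
Track B is 0, 7, 14, 21, 28, which is arithmetic with common difference +7.
Track C is -8, -24, -72, -216, -648, which is geometric with ratio 3.
Term 16 comes from track A (its 6th entry): 1000.
Position 17 → track B, term 6 = 35.
Position 18 falls in track C as its term 6, giving -1944.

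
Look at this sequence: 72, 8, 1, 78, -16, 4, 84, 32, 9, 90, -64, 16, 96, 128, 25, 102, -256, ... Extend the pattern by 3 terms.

36, 108, 512

The terms cycle through 3 interleaved subsequences.
Stream A: 72, 78, 84, 90, 96, 102 (arithmetic with common difference +6).
Stream B: 8, -16, 32, -64, 128, -256 (geometric, ×-2 each step).
Stream C: 1, 4, 9, 16, 25 (the squares 1², 2², 3², …).
Term 18 comes from stream C (its 6th entry): 36.
Term 19 comes from stream A (its 7th entry): 108.
Term 20 comes from stream B (its 7th entry): 512.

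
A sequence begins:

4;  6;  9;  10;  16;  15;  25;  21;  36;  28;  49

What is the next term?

Positions 1, 3, 5, … form one subsequence and positions 2, 4, 6, … form another.
Subsequence A: 4, 9, 16, 25, 36, 49. Consecutive squares n² from n = 2.
Subsequence B: 6, 10, 15, 21, 28. Triangular numbers n(n+1)/2 for n = 3, 4, ….
Position 12 falls in subsequence B as its term 6, giving 36.

36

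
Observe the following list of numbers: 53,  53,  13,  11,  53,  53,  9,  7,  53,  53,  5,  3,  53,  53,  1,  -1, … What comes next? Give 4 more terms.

53, 53, -3, -5

Reading positions in blocks of 4 reveals the pattern AABB — 2 tracks woven together.
Stream A: 53, 53, 53, 53, 53, 53, 53, 53 (the constant sequence 53).
Stream B: 13, 11, 9, 7, 5, 3, 1, -1 (arithmetic, step −2).
Term 17 comes from stream A (its 9th entry): 53.
Position 18 → stream A, term 10 = 53.
Position 19 falls in stream B as its term 9, giving -3.
Position 20 falls in stream B as its term 10, giving -5.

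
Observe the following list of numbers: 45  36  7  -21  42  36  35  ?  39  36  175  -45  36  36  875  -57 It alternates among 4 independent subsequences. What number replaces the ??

Taking every 4th term gives 4 separate tracks.
Track A: 45, 42, 39, 36 — subtracting 3 each time.
Track B: 36, 36, 36, 36 — constant 36.
Track C: 7, 35, 175, 875 — a geometric progression (common ratio 5).
Track D: -21, ?, -45, -57 — arithmetic, step −12.
So the missing entry in track D is -33.

-33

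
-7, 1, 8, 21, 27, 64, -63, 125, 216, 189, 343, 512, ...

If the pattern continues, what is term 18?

1728

Reading positions in blocks of 3 reveals the pattern ABB — 2 tracks woven together.
Subsequence A: -7, 21, -63, 189. Geometric, ×-3 each step.
Subsequence B: 1, 8, 27, 64, 125, 216, 343, 512. Perfect cubes starting at 1³.
Position 18 falls in subsequence B as its term 12, giving 1728.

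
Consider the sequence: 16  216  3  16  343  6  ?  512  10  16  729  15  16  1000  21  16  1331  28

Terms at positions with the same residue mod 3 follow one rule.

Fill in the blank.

16

The terms cycle through 3 interleaved subsequences.
Stream A: 16, 16, ?, 16, 16, 16. Constant 16.
Stream B: 216, 343, 512, 729, 1000, 1331. The cubes 6³, 7³, 8³, ….
Stream C: 3, 6, 10, 15, 21, 28. Triangular numbers n(n+1)/2 for n = 2, 3, ….
The gap is stream A's term 3; the rule gives 16.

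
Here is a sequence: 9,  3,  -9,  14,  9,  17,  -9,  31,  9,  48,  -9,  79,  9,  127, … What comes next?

-9

Odd-indexed and even-indexed terms follow separate rules.
Track A is 9, -9, 9, -9, 9, -9, 9, which is oscillating between 9 and -9.
Track B is 3, 14, 17, 31, 48, 79, 127, which is a Fibonacci-like recurrence a_n = a_{n-1} + a_{n-2}.
The 15th slot belongs to track A; its 8th term is -9.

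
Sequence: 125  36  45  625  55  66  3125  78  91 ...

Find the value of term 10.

15625

The slot pattern repeats as ABB (period 3), so there are 2 interleaved tracks.
Stream A: 125, 625, 3125 (powers of 5).
Stream B: 36, 45, 55, 66, 78, 91 (triangular numbers n(n+1)/2 for n = 8, 9, …).
Position 10 → stream A, term 4 = 15625.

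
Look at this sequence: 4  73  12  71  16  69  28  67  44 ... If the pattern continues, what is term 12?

63

Split by position mod 2 into 2 tracks.
Track A: 4, 12, 16, 28, 44 (Fibonacci-style (each term is the sum of the two before it)).
Track B: 73, 71, 69, 67 (arithmetic, step −2).
Position 12 falls in track B as its term 6, giving 63.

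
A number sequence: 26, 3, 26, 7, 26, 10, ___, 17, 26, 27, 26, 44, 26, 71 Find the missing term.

The terms cycle through 2 interleaved subsequences.
Stream A: 26, 26, 26, ?, 26, 26, 26. Always 26.
Stream B: 3, 7, 10, 17, 27, 44, 71. Fibonacci-style (each term is the sum of the two before it).
Filling stream A at index 4 by its rule yields 26.

26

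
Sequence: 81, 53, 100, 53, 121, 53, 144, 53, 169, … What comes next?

53

Odd-indexed and even-indexed terms follow separate rules.
Subsequence A: 81, 100, 121, 144, 169. Perfect squares starting at 9².
Subsequence B: 53, 53, 53, 53. The constant sequence 53.
The 10th slot belongs to subsequence B; its 5th term is 53.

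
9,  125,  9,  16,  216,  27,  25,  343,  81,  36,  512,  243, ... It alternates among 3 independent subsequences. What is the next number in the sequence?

49

Split by position mod 3 into 3 tracks.
Track A = 9, 16, 25, 36: consecutive squares n² from n = 3.
Track B = 125, 216, 343, 512: consecutive cubes n³ from n = 5.
Track C = 9, 27, 81, 243: successive powers of 3.
The 13th slot belongs to track A; its 5th term is 49.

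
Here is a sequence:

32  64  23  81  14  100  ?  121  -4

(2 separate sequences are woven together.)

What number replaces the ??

5

Odd-indexed and even-indexed terms follow separate rules.
Track A = 32, 23, 14, ?, -4: arithmetic with common difference −9.
Track B = 64, 81, 100, 121: consecutive squares n² from n = 8.
The gap is track A's term 4; the rule gives 5.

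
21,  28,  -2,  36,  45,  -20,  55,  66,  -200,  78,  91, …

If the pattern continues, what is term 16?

136

The slot pattern repeats as AAB (period 3), so there are 2 interleaved tracks.
Subsequence A = 21, 28, 36, 45, 55, 66, 78, 91: triangular numbers starting at T_6.
Subsequence B = -2, -20, -200: geometric with ratio 10.
The 16th slot belongs to subsequence A; its 11th term is 136.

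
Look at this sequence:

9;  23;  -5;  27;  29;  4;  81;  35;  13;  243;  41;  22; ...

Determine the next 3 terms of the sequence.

The terms cycle through 3 interleaved subsequences.
Subsequence A: 9, 27, 81, 243 — successive powers of 3.
Subsequence B: 23, 29, 35, 41 — arithmetic with common difference +6.
Subsequence C: -5, 4, 13, 22 — adding 9 each time.
The 13th slot belongs to subsequence A; its 5th term is 729.
Term 14 comes from subsequence B (its 5th entry): 47.
Term 15 comes from subsequence C (its 5th entry): 31.

729, 47, 31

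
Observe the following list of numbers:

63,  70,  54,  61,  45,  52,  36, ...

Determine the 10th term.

Positions 1, 3, 5, … form one subsequence and positions 2, 4, 6, … form another.
Track A: 63, 54, 45, 36 — arithmetic with common difference −9.
Track B: 70, 61, 52 — subtracting 9 each time.
Position 10 falls in track B as its term 5, giving 34.

34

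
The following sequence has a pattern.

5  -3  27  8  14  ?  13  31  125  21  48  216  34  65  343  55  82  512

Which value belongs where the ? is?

64

Split by position mod 3 into 3 tracks.
Stream A is 5, 8, 13, 21, 34, 55, which is each term equals the sum of the previous two.
Stream B is -3, 14, 31, 48, 65, 82, which is linear: a_n = -20 + 17·n.
Stream C is 27, ?, 125, 216, 343, 512, which is perfect cubes starting at 3³.
Filling stream C at index 2 by its rule yields 64.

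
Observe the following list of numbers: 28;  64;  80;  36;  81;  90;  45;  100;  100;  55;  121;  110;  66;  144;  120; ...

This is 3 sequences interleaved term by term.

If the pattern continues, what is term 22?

105

Split by position mod 3 into 3 tracks.
Track A: 28, 36, 45, 55, 66. Triangular numbers starting at T_7.
Track B: 64, 81, 100, 121, 144. The squares 8², 9², 10², ….
Track C: 80, 90, 100, 110, 120. Arithmetic with common difference +10.
The 22nd slot belongs to track A; its 8th term is 105.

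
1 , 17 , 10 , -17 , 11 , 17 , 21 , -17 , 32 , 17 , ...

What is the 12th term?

-17

Positions 1, 3, 5, … form one subsequence and positions 2, 4, 6, … form another.
Track A: 1, 10, 11, 21, 32. A Fibonacci-like recurrence a_n = a_{n-1} + a_{n-2}.
Track B: 17, -17, 17, -17, 17. Oscillating between 17 and -17.
The 12th slot belongs to track B; its 6th term is -17.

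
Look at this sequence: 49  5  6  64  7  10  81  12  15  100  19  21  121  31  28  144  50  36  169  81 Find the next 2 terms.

Split by position mod 3 into 3 tracks.
Stream A = 49, 64, 81, 100, 121, 144, 169: perfect squares starting at 7².
Stream B = 5, 7, 12, 19, 31, 50, 81: a Fibonacci-like recurrence a_n = a_{n-1} + a_{n-2}.
Stream C = 6, 10, 15, 21, 28, 36: triangular numbers starting at T_3.
Position 21 → stream C, term 7 = 45.
Position 22 falls in stream A as its term 8, giving 196.

45, 196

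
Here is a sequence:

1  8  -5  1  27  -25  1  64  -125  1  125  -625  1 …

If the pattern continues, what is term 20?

512

The terms cycle through 3 interleaved subsequences.
Stream A: 1, 1, 1, 1, 1. Always 1.
Stream B: 8, 27, 64, 125. Perfect cubes starting at 2³.
Stream C: -5, -25, -125, -625. Geometric, ×5 each step.
The 20th slot belongs to stream B; its 7th term is 512.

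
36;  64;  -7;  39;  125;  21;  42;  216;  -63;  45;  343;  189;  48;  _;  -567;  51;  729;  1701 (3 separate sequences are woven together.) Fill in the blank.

512

Read the sequence 3 terms at a time; column i is its own pattern.
Track A: 36, 39, 42, 45, 48, 51. Linear: a_n = 33 + 3·n.
Track B: 64, 125, 216, 343, ?, 729. Consecutive cubes n³ from n = 4.
Track C: -7, 21, -63, 189, -567, 1701. Multiplying by -3 each time.
So the missing entry in track B is 512.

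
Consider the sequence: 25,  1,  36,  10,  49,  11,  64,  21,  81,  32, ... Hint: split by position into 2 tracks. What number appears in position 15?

Odd-indexed and even-indexed terms follow separate rules.
Stream A is 25, 36, 49, 64, 81, which is consecutive squares n² from n = 5.
Stream B is 1, 10, 11, 21, 32, which is a Fibonacci-like recurrence a_n = a_{n-1} + a_{n-2}.
Position 15 falls in stream A as its term 8, giving 144.

144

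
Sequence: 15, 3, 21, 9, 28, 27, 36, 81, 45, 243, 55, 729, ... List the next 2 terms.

The terms cycle through 2 interleaved subsequences.
Stream A: 15, 21, 28, 36, 45, 55 — triangular numbers starting at T_5.
Stream B: 3, 9, 27, 81, 243, 729 — powers of 3.
Position 13 → stream A, term 7 = 66.
Position 14 falls in stream B as its term 7, giving 2187.

66, 2187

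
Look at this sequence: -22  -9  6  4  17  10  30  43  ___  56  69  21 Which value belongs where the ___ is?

15

Positions follow the repeating pattern AAB; grouping by letter gives 2 tracks.
Stream A: -22, -9, 4, 17, 30, 43, 56, 69 — adding 13 each time.
Stream B: 6, 10, ?, 21 — triangular numbers n(n+1)/2 for n = 3, 4, ….
Stream B's pattern makes the blank 15.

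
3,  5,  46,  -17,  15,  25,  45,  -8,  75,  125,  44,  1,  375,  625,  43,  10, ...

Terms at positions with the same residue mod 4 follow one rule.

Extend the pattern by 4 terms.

1875, 3125, 42, 19

Split by position mod 4: positions 1, 5, 9, … form one track, and each other residue class forms its own.
Track A: 3, 15, 75, 375. Multiplying by 5 each time.
Track B: 5, 25, 125, 625. Successive powers of 5.
Track C: 46, 45, 44, 43. Subtracting 1 each time.
Track D: -17, -8, 1, 10. Arithmetic, step +9.
Position 17 → track A, term 5 = 1875.
Position 18 → track B, term 5 = 3125.
The 19th slot belongs to track C; its 5th term is 42.
Position 20 falls in track D as its term 5, giving 19.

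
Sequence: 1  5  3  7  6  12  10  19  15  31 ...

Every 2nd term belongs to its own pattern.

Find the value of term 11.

21

The terms cycle through 2 interleaved subsequences.
Track A: 1, 3, 6, 10, 15 (triangular numbers n(n+1)/2 for n = 1, 2, …).
Track B: 5, 7, 12, 19, 31 (Fibonacci-style (each term is the sum of the two before it)).
Position 11 falls in track A as its term 6, giving 21.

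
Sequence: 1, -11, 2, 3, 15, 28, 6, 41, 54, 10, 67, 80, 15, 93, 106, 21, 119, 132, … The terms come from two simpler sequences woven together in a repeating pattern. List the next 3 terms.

Positions follow the repeating pattern ABB; grouping by letter gives 2 tracks.
Subsequence A: 1, 3, 6, 10, 15, 21 (triangular numbers starting at T_1).
Subsequence B: -11, 2, 15, 28, 41, 54, 67, 80, 93, 106, 119, 132 (arithmetic with common difference +13).
Term 19 comes from subsequence A (its 7th entry): 28.
The 20th slot belongs to subsequence B; its 13th term is 145.
Term 21 comes from subsequence B (its 14th entry): 158.

28, 145, 158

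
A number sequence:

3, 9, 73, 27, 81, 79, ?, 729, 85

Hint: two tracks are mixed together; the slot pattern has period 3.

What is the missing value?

Positions follow the repeating pattern AAB; grouping by letter gives 2 tracks.
Track A: 3, 9, 27, 81, ?, 729 — a geometric progression (common ratio 3).
Track B: 73, 79, 85 — arithmetic, step +6.
Track A's pattern makes the blank 243.

243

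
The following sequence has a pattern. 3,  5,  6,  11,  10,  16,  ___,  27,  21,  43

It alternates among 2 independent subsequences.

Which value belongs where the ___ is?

Taking every 2nd term gives 2 separate tracks.
Track A: 3, 6, 10, ?, 21 (the triangular numbers T_2, T_3, …).
Track B: 5, 11, 16, 27, 43 (Fibonacci-style (each term is the sum of the two before it)).
So the missing entry in track A is 15.

15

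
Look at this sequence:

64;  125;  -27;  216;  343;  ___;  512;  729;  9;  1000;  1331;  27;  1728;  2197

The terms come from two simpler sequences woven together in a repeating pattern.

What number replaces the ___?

-9

The slot pattern repeats as AAB (period 3), so there are 2 interleaved tracks.
Track A: 64, 125, 216, 343, 512, 729, 1000, 1331, 1728, 2197. Perfect cubes starting at 4³.
Track B: -27, ?, 9, 27. Linear: a_n = -45 + 18·n.
So the missing entry in track B is -9.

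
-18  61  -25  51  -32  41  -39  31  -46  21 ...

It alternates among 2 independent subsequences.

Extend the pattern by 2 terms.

-53, 11

Odd-indexed and even-indexed terms follow separate rules.
Track A is -18, -25, -32, -39, -46, which is subtracting 7 each time.
Track B is 61, 51, 41, 31, 21, which is arithmetic, step −10.
Position 11 → track A, term 6 = -53.
Position 12 → track B, term 6 = 11.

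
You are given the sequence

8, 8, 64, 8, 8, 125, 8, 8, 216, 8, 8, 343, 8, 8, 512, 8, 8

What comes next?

729

Positions follow the repeating pattern AAB; grouping by letter gives 2 tracks.
Track A: 8, 8, 8, 8, 8, 8, 8, 8, 8, 8, 8, 8 — the constant sequence 8.
Track B: 64, 125, 216, 343, 512 — consecutive cubes n³ from n = 4.
The 18th slot belongs to track B; its 6th term is 729.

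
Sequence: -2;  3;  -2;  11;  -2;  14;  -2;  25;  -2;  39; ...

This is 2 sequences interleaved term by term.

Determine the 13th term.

Positions 1, 3, 5, … form one subsequence and positions 2, 4, 6, … form another.
Subsequence A = -2, -2, -2, -2, -2: constant -2.
Subsequence B = 3, 11, 14, 25, 39: each term equals the sum of the previous two.
Term 13 comes from subsequence A (its 7th entry): -2.

-2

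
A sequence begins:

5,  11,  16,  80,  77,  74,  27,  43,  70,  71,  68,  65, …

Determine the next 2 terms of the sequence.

113, 183

Positions follow the repeating pattern AAABBB; grouping by letter gives 2 tracks.
Subsequence A = 5, 11, 16, 27, 43, 70: Fibonacci-style (each term is the sum of the two before it).
Subsequence B = 80, 77, 74, 71, 68, 65: arithmetic, step −3.
Position 13 → subsequence A, term 7 = 113.
The 14th slot belongs to subsequence A; its 8th term is 183.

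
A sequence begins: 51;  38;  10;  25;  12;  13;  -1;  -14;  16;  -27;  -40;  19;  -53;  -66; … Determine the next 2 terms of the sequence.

22, -79

The slot pattern repeats as AAB (period 3), so there are 2 interleaved tracks.
Track A is 51, 38, 25, 12, -1, -14, -27, -40, -53, -66, which is arithmetic with common difference −13.
Track B is 10, 13, 16, 19, which is linear: a_n = 7 + 3·n.
Position 15 falls in track B as its term 5, giving 22.
The 16th slot belongs to track A; its 11th term is -79.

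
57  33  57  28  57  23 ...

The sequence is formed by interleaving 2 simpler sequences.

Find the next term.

57

Positions 1, 3, 5, … form one subsequence and positions 2, 4, 6, … form another.
Subsequence A: 57, 57, 57 — always 57.
Subsequence B: 33, 28, 23 — arithmetic with common difference −5.
Term 7 comes from subsequence A (its 4th entry): 57.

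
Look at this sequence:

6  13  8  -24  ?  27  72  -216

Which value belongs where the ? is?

20

The slot pattern repeats as AABB (period 4), so there are 2 interleaved tracks.
Stream A is 6, 13, ?, 27, which is linear: a_n = -1 + 7·n.
Stream B is 8, -24, 72, -216, which is a geometric progression (common ratio -3).
So the missing entry in stream A is 20.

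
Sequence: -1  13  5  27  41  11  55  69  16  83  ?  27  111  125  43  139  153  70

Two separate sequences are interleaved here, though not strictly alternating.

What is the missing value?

The slot pattern repeats as AAB (period 3), so there are 2 interleaved tracks.
Track A: -1, 13, 27, 41, 55, 69, 83, ?, 111, 125, 139, 153 — linear: a_n = -15 + 14·n.
Track B: 5, 11, 16, 27, 43, 70 — each term equals the sum of the previous two.
Track A's pattern makes the blank 97.

97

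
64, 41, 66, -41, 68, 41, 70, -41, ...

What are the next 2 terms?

Split by position mod 2 into 2 tracks.
Subsequence A: 64, 66, 68, 70 (adding 2 each time).
Subsequence B: 41, -41, 41, -41 (the oscillation 41·(−1)^(n+1)).
Position 9 → subsequence A, term 5 = 72.
Term 10 comes from subsequence B (its 5th entry): 41.

72, 41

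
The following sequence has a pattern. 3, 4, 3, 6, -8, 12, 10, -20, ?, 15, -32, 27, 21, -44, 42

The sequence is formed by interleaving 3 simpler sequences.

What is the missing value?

15

Split by position mod 3: positions 1, 4, 7, … form one track, and each other residue class forms its own.
Stream A: 3, 6, 10, 15, 21. Triangular numbers n(n+1)/2 for n = 2, 3, ….
Stream B: 4, -8, -20, -32, -44. Arithmetic, step −12.
Stream C: 3, 12, ?, 27, 42. Each term equals the sum of the previous two.
So the missing entry in stream C is 15.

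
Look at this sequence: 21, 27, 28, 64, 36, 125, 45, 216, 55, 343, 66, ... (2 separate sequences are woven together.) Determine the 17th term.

Taking every 2nd term gives 2 separate tracks.
Track A: 21, 28, 36, 45, 55, 66 (triangular numbers starting at T_6).
Track B: 27, 64, 125, 216, 343 (perfect cubes starting at 3³).
The 17th slot belongs to track A; its 9th term is 105.

105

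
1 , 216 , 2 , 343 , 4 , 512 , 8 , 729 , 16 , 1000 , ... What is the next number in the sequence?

32

The terms cycle through 2 interleaved subsequences.
Subsequence A is 1, 2, 4, 8, 16, which is geometric, ×2 each step.
Subsequence B is 216, 343, 512, 729, 1000, which is the cubes 6³, 7³, 8³, ….
Term 11 comes from subsequence A (its 6th entry): 32.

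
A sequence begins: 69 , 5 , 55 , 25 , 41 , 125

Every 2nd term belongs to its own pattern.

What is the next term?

The terms cycle through 2 interleaved subsequences.
Subsequence A = 69, 55, 41: arithmetic, step −14.
Subsequence B = 5, 25, 125: successive powers of 5.
Term 7 comes from subsequence A (its 4th entry): 27.

27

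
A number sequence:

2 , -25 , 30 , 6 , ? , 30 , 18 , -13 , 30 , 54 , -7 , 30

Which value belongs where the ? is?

-19

Taking every 3rd term gives 3 separate tracks.
Track A = 2, 6, 18, 54: multiplying by 3 each time.
Track B = -25, ?, -13, -7: arithmetic with common difference +6.
Track C = 30, 30, 30, 30: always 30.
Filling track B at index 2 by its rule yields -19.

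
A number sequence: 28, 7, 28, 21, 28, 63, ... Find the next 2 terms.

Taking every 2nd term gives 2 separate tracks.
Subsequence A: 28, 28, 28. The constant sequence 28.
Subsequence B: 7, 21, 63. Geometric, ×3 each step.
Position 7 → subsequence A, term 4 = 28.
Position 8 falls in subsequence B as its term 4, giving 189.

28, 189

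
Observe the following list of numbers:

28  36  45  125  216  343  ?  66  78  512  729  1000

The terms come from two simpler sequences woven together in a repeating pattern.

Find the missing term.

55

Positions follow the repeating pattern AAABBB; grouping by letter gives 2 tracks.
Track A: 28, 36, 45, ?, 66, 78. Triangular numbers starting at T_7.
Track B: 125, 216, 343, 512, 729, 1000. The cubes 5³, 6³, 7³, ….
The gap is track A's term 4; the rule gives 55.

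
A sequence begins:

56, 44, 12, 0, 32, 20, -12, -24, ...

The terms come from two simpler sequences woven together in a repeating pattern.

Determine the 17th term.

Reading positions in blocks of 4 reveals the pattern AABB — 2 tracks woven together.
Track A = 56, 44, 32, 20: arithmetic with common difference −12.
Track B = 12, 0, -12, -24: linear: a_n = 24 − 12·n.
Term 17 comes from track A (its 9th entry): -40.

-40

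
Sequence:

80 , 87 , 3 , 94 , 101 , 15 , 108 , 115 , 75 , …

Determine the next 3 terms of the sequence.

Positions follow the repeating pattern AAB; grouping by letter gives 2 tracks.
Stream A: 80, 87, 94, 101, 108, 115. Arithmetic, step +7.
Stream B: 3, 15, 75. Geometric, ×5 each step.
Position 10 falls in stream A as its term 7, giving 122.
The 11th slot belongs to stream A; its 8th term is 129.
Position 12 falls in stream B as its term 4, giving 375.

122, 129, 375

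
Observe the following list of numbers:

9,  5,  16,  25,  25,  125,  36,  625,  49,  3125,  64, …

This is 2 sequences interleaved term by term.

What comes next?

15625

Positions 1, 3, 5, … form one subsequence and positions 2, 4, 6, … form another.
Subsequence A: 9, 16, 25, 36, 49, 64 — perfect squares starting at 3².
Subsequence B: 5, 25, 125, 625, 3125 — powers of 5.
Position 12 → subsequence B, term 6 = 15625.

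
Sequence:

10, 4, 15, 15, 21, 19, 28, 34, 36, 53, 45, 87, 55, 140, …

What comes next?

Taking every 2nd term gives 2 separate tracks.
Track A: 10, 15, 21, 28, 36, 45, 55 (triangular numbers n(n+1)/2 for n = 4, 5, …).
Track B: 4, 15, 19, 34, 53, 87, 140 (each term equals the sum of the previous two).
The 15th slot belongs to track A; its 8th term is 66.

66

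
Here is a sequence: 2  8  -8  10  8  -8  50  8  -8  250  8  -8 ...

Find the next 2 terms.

1250, 8

Positions follow the repeating pattern ABB; grouping by letter gives 2 tracks.
Stream A: 2, 10, 50, 250 (geometric with ratio 5).
Stream B: 8, -8, 8, -8, 8, -8, 8, -8 (alternating ±8).
Position 13 falls in stream A as its term 5, giving 1250.
The 14th slot belongs to stream B; its 9th term is 8.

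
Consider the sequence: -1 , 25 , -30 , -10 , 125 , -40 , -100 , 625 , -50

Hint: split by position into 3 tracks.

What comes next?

Split by position mod 3 into 3 tracks.
Track A: -1, -10, -100 (geometric with ratio 10).
Track B: 25, 125, 625 (successive powers of 5).
Track C: -30, -40, -50 (arithmetic with common difference −10).
Term 10 comes from track A (its 4th entry): -1000.

-1000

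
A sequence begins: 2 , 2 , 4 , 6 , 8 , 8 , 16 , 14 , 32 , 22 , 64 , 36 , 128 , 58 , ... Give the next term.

256

Taking every 2nd term gives 2 separate tracks.
Track A = 2, 4, 8, 16, 32, 64, 128: powers of 2.
Track B = 2, 6, 8, 14, 22, 36, 58: each term equals the sum of the previous two.
Position 15 falls in track A as its term 8, giving 256.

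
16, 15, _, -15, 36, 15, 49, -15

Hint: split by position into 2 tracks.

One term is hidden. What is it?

25

Taking every 2nd term gives 2 separate tracks.
Track A is 16, ?, 36, 49, which is consecutive squares n² from n = 4.
Track B is 15, -15, 15, -15, which is oscillating between 15 and -15.
Track A's pattern makes the blank 25.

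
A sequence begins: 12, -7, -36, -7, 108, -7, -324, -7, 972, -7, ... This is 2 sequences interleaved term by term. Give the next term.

Positions 1, 3, 5, … form one subsequence and positions 2, 4, 6, … form another.
Stream A = 12, -36, 108, -324, 972: multiplying by -3 each time.
Stream B = -7, -7, -7, -7, -7: constant -7.
The 11th slot belongs to stream A; its 6th term is -2916.

-2916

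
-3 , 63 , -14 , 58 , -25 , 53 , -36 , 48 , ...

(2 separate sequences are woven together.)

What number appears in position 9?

-47

Split by position mod 2 into 2 tracks.
Stream A: -3, -14, -25, -36. Subtracting 11 each time.
Stream B: 63, 58, 53, 48. Arithmetic, step −5.
Position 9 falls in stream A as its term 5, giving -47.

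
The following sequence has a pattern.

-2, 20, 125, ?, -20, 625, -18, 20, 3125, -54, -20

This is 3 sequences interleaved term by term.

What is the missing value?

-6

Taking every 3rd term gives 3 separate tracks.
Track A: -2, ?, -18, -54. Multiplying by 3 each time.
Track B: 20, -20, 20, -20. Oscillating between 20 and -20.
Track C: 125, 625, 3125. Powers 5^3, 5^4, 5^5, ….
So the missing entry in track A is -6.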